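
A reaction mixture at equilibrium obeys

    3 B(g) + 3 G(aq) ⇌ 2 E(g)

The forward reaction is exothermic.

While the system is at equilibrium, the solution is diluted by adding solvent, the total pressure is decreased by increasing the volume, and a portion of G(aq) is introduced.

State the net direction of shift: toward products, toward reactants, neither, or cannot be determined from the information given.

Dilution lowers every aqueous concentration by the same factor. Δn_aq = 0 − 3 = -3, so the system shifts toward the side with more dissolved moles — to the left.
Gas moles: reactants 3, products 2 (Δn_gas = -1). Expansion shifts the system toward the side with more moles of gas — to the left.
Adding G (aq), a reactant, drives the reaction to the right.
The individual effects push in opposite directions; without quantitative information the net direction cannot be determined.

cannot be determined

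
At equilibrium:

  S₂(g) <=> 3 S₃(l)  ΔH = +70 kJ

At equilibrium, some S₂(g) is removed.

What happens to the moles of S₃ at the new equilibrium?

Removing S₂ (g), a reactant, drives the reaction to the left.
The net shift is to the left. S₃ is a product, so its amount decreases.

decreases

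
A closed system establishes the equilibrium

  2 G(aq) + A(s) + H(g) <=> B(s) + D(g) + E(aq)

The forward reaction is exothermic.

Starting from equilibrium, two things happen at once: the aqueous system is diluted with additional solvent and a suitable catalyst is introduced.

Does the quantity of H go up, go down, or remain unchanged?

increases

Dilution lowers every aqueous concentration by the same factor. Δn_aq = 1 − 2 = -1, so the system shifts toward the side with more dissolved moles — to the left.
A catalyst speeds both forward and reverse rates equally; it changes neither Q nor K — no shift from this change.
The net shift is to the left. H is a reactant, so its amount increases.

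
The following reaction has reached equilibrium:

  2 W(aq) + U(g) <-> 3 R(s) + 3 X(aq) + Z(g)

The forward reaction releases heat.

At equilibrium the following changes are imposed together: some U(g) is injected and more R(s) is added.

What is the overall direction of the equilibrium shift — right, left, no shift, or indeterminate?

Adding U (g), a reactant, drives the reaction to the right.
R is a pure solid; its activity is 1 regardless of amount, so Q is unaffected — no shift from this change.
Only the nonzero effect(s) matter; the net shift is to the right.

right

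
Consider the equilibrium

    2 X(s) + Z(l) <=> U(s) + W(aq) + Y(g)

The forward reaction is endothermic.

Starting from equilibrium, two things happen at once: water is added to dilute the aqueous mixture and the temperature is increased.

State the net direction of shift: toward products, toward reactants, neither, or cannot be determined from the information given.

right

Dilution lowers every aqueous concentration by the same factor. Δn_aq = 1 − 0 = +1, so the system shifts toward the side with more dissolved moles — to the right.
The forward reaction is endothermic. Raising T favours the endothermic direction — shift to the right.
All effects act in the same direction — net shift to the right.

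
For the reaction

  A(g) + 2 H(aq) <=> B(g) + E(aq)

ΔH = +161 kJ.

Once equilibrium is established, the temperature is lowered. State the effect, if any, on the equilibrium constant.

K depends on temperature via the van 't Hoff relation. The forward reaction is endothermic, so lowering T decreases K.

decreases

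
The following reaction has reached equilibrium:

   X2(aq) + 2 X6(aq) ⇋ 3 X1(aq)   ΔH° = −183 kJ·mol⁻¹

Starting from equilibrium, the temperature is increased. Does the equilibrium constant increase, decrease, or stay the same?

K depends on temperature via the van 't Hoff relation. The forward reaction is exothermic, so raising T decreases K.

decreases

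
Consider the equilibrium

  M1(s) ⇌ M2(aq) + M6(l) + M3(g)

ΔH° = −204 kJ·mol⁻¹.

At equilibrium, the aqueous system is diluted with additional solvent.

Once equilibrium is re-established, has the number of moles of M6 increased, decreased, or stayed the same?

increases

Dilution lowers every aqueous concentration by the same factor. Δn_aq = 1 − 0 = +1, so the system shifts toward the side with more dissolved moles — to the right.
The net shift is to the right. M6 is a product, so its amount increases.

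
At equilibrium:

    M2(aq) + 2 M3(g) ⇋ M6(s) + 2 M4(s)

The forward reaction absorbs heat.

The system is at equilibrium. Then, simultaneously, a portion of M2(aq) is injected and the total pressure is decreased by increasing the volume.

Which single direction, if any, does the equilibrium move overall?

Adding M2 (aq), a reactant, drives the reaction to the right.
Gas moles: reactants 2, products 0 (Δn_gas = -2). Expansion shifts the system toward the side with more moles of gas — to the left.
The individual effects push in opposite directions; without quantitative information the net direction cannot be determined.

cannot be determined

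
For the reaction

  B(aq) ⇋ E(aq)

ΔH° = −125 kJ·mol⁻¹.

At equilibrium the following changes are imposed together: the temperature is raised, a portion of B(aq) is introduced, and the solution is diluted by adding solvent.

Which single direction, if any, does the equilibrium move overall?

The forward reaction is exothermic. Raising T favours the endothermic direction — shift to the left.
Adding B (aq), a reactant, drives the reaction to the right.
Dilution scales every aqueous concentration by the same factor. Δn_aq = 1 − 1 = 0, so Q is unchanged — no shift.
The individual effects push in opposite directions; without quantitative information the net direction cannot be determined.

cannot be determined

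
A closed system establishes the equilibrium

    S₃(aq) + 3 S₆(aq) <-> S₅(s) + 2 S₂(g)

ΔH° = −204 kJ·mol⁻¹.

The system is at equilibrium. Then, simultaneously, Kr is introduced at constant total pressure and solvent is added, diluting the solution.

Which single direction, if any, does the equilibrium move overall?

cannot be determined

Adding inert gas at constant total pressure expands the volume and lowers every reacting partial pressure. With Δn_gas = 2 − 0 = +2, Q moves away from K toward the side with fewer gas moles, so the system shifts toward the side with more gas moles — to the right.
Dilution lowers every aqueous concentration by the same factor. Δn_aq = 0 − 4 = -4, so the system shifts toward the side with more dissolved moles — to the left.
The individual effects push in opposite directions; without quantitative information the net direction cannot be determined.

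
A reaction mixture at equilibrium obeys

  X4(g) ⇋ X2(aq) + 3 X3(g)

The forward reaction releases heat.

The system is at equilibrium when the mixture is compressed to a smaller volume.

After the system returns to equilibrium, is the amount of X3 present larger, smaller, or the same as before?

Gas moles: reactants 1, products 3 (Δn_gas = +2). Compression shifts the system toward the side with fewer moles of gas — to the left.
The net shift is to the left. X3 is a product, so its amount decreases.

decreases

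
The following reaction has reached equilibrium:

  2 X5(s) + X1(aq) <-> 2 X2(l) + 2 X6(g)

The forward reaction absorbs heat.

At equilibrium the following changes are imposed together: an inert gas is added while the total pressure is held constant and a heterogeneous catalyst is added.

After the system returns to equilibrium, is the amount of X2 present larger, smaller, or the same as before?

increases

Adding inert gas at constant total pressure expands the volume and lowers every reacting partial pressure. With Δn_gas = 2 − 0 = +2, Q moves away from K toward the side with fewer gas moles, so the system shifts toward the side with more gas moles — to the right.
A catalyst speeds both forward and reverse rates equally; it changes neither Q nor K — no shift from this change.
The net shift is to the right. X2 is a product, so its amount increases.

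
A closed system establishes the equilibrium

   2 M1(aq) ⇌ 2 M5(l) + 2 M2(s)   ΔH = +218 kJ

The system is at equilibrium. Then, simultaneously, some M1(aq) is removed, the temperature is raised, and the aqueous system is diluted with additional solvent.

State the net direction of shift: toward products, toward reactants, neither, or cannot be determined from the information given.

cannot be determined

Removing M1 (aq), a reactant, drives the reaction to the left.
The forward reaction is endothermic. Raising T favours the endothermic direction — shift to the right.
Dilution lowers every aqueous concentration by the same factor. Δn_aq = 0 − 2 = -2, so the system shifts toward the side with more dissolved moles — to the left.
The individual effects push in opposite directions; without quantitative information the net direction cannot be determined.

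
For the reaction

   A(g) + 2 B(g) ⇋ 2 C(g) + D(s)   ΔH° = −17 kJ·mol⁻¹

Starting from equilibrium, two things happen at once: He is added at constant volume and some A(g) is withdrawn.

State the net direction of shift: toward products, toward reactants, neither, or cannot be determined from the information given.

At constant volume, adding an inert gas leaves every reacting species' partial pressure unchanged, so Q is unchanged — no shift from this change.
Removing A (g), a reactant, drives the reaction to the left.
Only the nonzero effect(s) matter; the net shift is to the left.

left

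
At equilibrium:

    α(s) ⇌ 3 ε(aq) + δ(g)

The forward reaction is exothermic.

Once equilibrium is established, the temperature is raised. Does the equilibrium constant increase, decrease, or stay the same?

decreases

K depends on temperature via the van 't Hoff relation. The forward reaction is exothermic, so raising T decreases K.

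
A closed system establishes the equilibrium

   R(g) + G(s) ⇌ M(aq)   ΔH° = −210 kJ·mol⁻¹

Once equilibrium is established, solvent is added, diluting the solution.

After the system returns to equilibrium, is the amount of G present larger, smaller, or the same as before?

Dilution lowers every aqueous concentration by the same factor. Δn_aq = 1 − 0 = +1, so the system shifts toward the side with more dissolved moles — to the right.
The net shift is to the right. G is a reactant, so its amount decreases.

decreases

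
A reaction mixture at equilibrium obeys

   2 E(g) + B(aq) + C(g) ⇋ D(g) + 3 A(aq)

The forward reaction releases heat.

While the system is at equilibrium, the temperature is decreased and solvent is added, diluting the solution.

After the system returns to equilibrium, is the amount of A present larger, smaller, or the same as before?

increases

The forward reaction is exothermic. Lowering T favours the exothermic direction — shift to the right.
Dilution lowers every aqueous concentration by the same factor. Δn_aq = 3 − 1 = +2, so the system shifts toward the side with more dissolved moles — to the right.
The net shift is to the right. A is a product, so its amount increases.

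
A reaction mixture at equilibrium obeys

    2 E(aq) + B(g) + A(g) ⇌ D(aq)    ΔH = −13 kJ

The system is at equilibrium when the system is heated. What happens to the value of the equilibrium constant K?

K depends on temperature via the van 't Hoff relation. The forward reaction is exothermic, so raising T decreases K.

decreases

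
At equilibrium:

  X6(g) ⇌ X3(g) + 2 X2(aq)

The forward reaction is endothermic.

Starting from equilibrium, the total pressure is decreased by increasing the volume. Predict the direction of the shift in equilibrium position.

no shift

Gas moles: reactants 1, products 1. Δn_gas = 0, so a volume change leaves Q equal to K — no shift from this change.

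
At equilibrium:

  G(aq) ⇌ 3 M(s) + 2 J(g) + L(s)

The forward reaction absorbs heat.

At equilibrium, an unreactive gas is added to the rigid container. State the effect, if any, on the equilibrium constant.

The equilibrium constant depends only on temperature. This perturbation changes neither the position of equilibrium nor K.

unchanged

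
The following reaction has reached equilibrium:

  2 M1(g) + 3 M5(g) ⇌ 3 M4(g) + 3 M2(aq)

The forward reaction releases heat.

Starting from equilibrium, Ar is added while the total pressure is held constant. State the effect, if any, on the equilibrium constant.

The equilibrium constant depends only on temperature. This perturbation may move the position of equilibrium, but since T is unchanged, K itself is unchanged.

unchanged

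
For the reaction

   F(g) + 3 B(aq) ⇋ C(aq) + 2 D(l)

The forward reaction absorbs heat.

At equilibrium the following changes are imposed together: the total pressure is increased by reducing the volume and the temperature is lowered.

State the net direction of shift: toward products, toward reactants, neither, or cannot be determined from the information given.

Gas moles: reactants 1, products 0 (Δn_gas = -1). Compression shifts the system toward the side with fewer moles of gas — to the right.
The forward reaction is endothermic. Lowering T favours the exothermic direction — shift to the left.
The individual effects push in opposite directions; without quantitative information the net direction cannot be determined.

cannot be determined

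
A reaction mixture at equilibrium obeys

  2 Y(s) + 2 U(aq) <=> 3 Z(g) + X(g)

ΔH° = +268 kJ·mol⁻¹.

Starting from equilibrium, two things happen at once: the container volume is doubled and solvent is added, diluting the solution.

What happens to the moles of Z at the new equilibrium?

cannot be determined

Gas moles: reactants 0, products 4 (Δn_gas = +4). Expansion shifts the system toward the side with more moles of gas — to the right.
Dilution lowers every aqueous concentration by the same factor. Δn_aq = 0 − 2 = -2, so the system shifts toward the side with more dissolved moles — to the left.
The two effects oppose each other, so the net shift — and hence the change in Z — cannot be determined from the given information.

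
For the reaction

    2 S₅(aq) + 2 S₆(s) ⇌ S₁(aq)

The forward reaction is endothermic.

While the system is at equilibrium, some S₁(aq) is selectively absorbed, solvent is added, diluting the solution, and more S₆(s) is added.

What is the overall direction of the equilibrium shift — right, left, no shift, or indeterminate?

Removing S₁ (aq), a product, drives the reaction to the right.
Dilution lowers every aqueous concentration by the same factor. Δn_aq = 1 − 2 = -1, so the system shifts toward the side with more dissolved moles — to the left.
S₆ is a pure solid; its activity is 1 regardless of amount, so Q is unaffected — no shift from this change.
The individual effects push in opposite directions; without quantitative information the net direction cannot be determined.

cannot be determined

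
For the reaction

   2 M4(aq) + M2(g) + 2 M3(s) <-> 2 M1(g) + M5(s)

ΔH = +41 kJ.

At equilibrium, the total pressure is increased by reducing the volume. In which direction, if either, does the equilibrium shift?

left

Gas moles: reactants 1, products 2 (Δn_gas = +1). Compression shifts the system toward the side with fewer moles of gas — to the left.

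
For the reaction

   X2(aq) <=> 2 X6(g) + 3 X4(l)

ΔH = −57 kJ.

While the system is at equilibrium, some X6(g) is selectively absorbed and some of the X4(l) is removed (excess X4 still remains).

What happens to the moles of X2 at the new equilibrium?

decreases

Removing X6 (g), a product, drives the reaction to the right.
X4 is a pure liquid; its activity is 1 regardless of amount, so Q is unaffected — no shift from this change.
The net shift is to the right. X2 is a reactant, so its amount decreases.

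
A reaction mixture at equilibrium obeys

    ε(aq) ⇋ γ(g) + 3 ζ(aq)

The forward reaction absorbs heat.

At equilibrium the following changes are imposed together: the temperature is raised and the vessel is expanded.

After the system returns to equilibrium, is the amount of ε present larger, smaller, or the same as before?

decreases

The forward reaction is endothermic. Raising T favours the endothermic direction — shift to the right.
Gas moles: reactants 0, products 1 (Δn_gas = +1). Expansion shifts the system toward the side with more moles of gas — to the right.
The net shift is to the right. ε is a reactant, so its amount decreases.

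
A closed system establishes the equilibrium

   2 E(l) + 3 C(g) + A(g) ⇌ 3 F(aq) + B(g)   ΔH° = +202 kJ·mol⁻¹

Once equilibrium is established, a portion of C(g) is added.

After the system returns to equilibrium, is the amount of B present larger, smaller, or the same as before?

Adding C (g), a reactant, drives the reaction to the right.
The net shift is to the right. B is a product, so its amount increases.

increases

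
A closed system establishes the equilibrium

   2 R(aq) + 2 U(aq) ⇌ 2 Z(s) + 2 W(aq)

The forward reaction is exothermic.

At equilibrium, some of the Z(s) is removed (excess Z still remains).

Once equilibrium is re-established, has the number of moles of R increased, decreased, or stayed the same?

Z is a pure solid; its activity is 1 regardless of amount, so Q is unaffected — no shift from this change.
No net shift occurs, so the amount of R is unchanged.

unchanged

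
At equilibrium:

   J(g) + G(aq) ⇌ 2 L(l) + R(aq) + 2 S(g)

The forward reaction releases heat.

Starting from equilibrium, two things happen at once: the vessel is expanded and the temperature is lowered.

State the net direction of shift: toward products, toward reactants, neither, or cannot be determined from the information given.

right

Gas moles: reactants 1, products 2 (Δn_gas = +1). Expansion shifts the system toward the side with more moles of gas — to the right.
The forward reaction is exothermic. Lowering T favours the exothermic direction — shift to the right.
All effects act in the same direction — net shift to the right.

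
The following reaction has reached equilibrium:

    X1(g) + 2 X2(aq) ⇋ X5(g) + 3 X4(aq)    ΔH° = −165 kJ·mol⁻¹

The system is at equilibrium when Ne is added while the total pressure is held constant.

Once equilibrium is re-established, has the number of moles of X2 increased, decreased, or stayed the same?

Adding inert gas at constant total pressure expands the volume, scaling every reacting partial pressure by the same factor. Δn_gas = 1 − 1 = 0, so Q is unchanged — no shift.
No net shift occurs, so the amount of X2 is unchanged.

unchanged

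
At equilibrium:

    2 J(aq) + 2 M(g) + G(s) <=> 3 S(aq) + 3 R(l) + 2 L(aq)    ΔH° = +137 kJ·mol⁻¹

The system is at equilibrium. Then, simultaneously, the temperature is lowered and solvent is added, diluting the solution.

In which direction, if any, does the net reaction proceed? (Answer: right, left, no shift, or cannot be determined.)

cannot be determined

The forward reaction is endothermic. Lowering T favours the exothermic direction — shift to the left.
Dilution lowers every aqueous concentration by the same factor. Δn_aq = 5 − 2 = +3, so the system shifts toward the side with more dissolved moles — to the right.
The individual effects push in opposite directions; without quantitative information the net direction cannot be determined.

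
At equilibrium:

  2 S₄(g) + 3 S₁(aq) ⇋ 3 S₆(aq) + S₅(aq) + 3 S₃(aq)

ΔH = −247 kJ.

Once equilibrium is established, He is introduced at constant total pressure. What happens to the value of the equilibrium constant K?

unchanged

The equilibrium constant depends only on temperature. This perturbation may move the position of equilibrium, but since T is unchanged, K itself is unchanged.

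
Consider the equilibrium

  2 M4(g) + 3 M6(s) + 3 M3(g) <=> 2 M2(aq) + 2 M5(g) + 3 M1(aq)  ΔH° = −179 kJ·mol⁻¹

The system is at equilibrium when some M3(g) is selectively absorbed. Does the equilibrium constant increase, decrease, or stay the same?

unchanged

The equilibrium constant depends only on temperature. This perturbation may move the position of equilibrium, but since T is unchanged, K itself is unchanged.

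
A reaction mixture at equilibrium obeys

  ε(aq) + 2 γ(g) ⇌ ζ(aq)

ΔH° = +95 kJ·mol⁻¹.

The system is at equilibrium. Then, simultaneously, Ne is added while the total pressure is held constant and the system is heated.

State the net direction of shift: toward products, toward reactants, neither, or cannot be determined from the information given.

Adding inert gas at constant total pressure expands the volume and lowers every reacting partial pressure. With Δn_gas = 0 − 2 = -2, Q moves away from K toward the side with fewer gas moles, so the system shifts toward the side with more gas moles — to the left.
The forward reaction is endothermic. Raising T favours the endothermic direction — shift to the right.
The individual effects push in opposite directions; without quantitative information the net direction cannot be determined.

cannot be determined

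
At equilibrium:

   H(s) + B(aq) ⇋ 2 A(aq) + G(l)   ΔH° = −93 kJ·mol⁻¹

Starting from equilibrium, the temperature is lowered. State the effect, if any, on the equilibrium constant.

increases

K depends on temperature via the van 't Hoff relation. The forward reaction is exothermic, so lowering T increases K.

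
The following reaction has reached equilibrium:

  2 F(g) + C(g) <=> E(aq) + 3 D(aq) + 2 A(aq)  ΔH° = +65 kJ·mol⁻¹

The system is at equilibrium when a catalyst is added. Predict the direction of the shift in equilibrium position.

A catalyst speeds both forward and reverse rates equally; it changes neither Q nor K — no shift from this change.

no shift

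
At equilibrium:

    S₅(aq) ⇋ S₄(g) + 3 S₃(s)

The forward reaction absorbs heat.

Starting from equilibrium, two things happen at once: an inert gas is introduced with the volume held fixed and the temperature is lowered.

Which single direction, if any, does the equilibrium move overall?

At constant volume, adding an inert gas leaves every reacting species' partial pressure unchanged, so Q is unchanged — no shift from this change.
The forward reaction is endothermic. Lowering T favours the exothermic direction — shift to the left.
Only the nonzero effect(s) matter; the net shift is to the left.

left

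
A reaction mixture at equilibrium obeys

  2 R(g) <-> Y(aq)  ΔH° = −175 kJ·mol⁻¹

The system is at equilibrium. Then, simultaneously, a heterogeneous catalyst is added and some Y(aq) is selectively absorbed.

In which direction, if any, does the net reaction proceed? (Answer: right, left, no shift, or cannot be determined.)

A catalyst speeds both forward and reverse rates equally; it changes neither Q nor K — no shift from this change.
Removing Y (aq), a product, drives the reaction to the right.
Only the nonzero effect(s) matter; the net shift is to the right.

right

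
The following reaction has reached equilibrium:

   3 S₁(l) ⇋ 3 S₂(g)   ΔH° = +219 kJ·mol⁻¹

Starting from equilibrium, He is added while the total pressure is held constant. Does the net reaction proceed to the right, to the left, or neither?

right

Adding inert gas at constant total pressure expands the volume and lowers every reacting partial pressure. With Δn_gas = 3 − 0 = +3, Q moves away from K toward the side with fewer gas moles, so the system shifts toward the side with more gas moles — to the right.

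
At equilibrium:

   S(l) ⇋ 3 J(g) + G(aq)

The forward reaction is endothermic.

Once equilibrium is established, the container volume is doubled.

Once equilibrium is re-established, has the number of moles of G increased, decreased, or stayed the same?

increases

Gas moles: reactants 0, products 3 (Δn_gas = +3). Expansion shifts the system toward the side with more moles of gas — to the right.
The net shift is to the right. G is a product, so its amount increases.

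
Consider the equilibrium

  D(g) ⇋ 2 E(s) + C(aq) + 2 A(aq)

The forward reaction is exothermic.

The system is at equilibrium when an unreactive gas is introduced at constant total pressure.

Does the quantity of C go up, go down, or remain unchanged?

decreases

Adding inert gas at constant total pressure expands the volume and lowers every reacting partial pressure. With Δn_gas = 0 − 1 = -1, Q moves away from K toward the side with fewer gas moles, so the system shifts toward the side with more gas moles — to the left.
The net shift is to the left. C is a product, so its amount decreases.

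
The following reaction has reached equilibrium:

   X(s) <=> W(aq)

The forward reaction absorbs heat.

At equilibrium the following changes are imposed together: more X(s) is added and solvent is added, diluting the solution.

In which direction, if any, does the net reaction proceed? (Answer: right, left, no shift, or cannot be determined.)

right

X is a pure solid; its activity is 1 regardless of amount, so Q is unaffected — no shift from this change.
Dilution lowers every aqueous concentration by the same factor. Δn_aq = 1 − 0 = +1, so the system shifts toward the side with more dissolved moles — to the right.
Only the nonzero effect(s) matter; the net shift is to the right.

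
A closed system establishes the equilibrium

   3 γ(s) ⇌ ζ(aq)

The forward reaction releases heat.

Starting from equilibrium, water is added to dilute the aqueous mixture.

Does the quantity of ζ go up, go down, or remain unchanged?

increases

Dilution lowers every aqueous concentration by the same factor. Δn_aq = 1 − 0 = +1, so the system shifts toward the side with more dissolved moles — to the right.
The net shift is to the right. ζ is a product, so its amount increases.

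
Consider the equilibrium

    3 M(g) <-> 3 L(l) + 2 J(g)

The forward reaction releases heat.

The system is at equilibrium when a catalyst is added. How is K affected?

unchanged

The equilibrium constant depends only on temperature. This perturbation changes neither the position of equilibrium nor K.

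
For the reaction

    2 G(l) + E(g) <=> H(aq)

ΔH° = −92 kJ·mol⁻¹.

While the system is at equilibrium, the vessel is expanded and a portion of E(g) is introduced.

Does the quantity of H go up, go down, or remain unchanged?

cannot be determined

Gas moles: reactants 1, products 0 (Δn_gas = -1). Expansion shifts the system toward the side with more moles of gas — to the left.
Adding E (g), a reactant, drives the reaction to the right.
The two effects oppose each other, so the net shift — and hence the change in H — cannot be determined from the given information.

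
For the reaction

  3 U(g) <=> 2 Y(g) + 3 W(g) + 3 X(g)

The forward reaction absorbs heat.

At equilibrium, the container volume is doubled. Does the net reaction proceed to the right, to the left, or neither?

right

Gas moles: reactants 3, products 8 (Δn_gas = +5). Expansion shifts the system toward the side with more moles of gas — to the right.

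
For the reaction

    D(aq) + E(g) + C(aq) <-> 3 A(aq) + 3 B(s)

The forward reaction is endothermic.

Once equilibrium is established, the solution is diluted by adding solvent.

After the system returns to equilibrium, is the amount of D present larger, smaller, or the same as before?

Dilution lowers every aqueous concentration by the same factor. Δn_aq = 3 − 2 = +1, so the system shifts toward the side with more dissolved moles — to the right.
The net shift is to the right. D is a reactant, so its amount decreases.

decreases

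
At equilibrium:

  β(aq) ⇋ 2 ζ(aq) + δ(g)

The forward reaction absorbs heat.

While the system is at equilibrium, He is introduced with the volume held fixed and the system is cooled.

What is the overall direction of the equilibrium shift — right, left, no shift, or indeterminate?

left

At constant volume, adding an inert gas leaves every reacting species' partial pressure unchanged, so Q is unchanged — no shift from this change.
The forward reaction is endothermic. Lowering T favours the exothermic direction — shift to the left.
Only the nonzero effect(s) matter; the net shift is to the left.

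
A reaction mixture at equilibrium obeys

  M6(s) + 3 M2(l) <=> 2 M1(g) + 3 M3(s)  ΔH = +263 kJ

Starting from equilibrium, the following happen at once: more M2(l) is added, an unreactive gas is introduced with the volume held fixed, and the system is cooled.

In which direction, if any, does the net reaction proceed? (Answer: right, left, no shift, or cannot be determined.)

left

M2 is a pure liquid; its activity is 1 regardless of amount, so Q is unaffected — no shift from this change.
At constant volume, adding an inert gas leaves every reacting species' partial pressure unchanged, so Q is unchanged — no shift from this change.
The forward reaction is endothermic. Lowering T favours the exothermic direction — shift to the left.
Only the nonzero effect(s) matter; the net shift is to the left.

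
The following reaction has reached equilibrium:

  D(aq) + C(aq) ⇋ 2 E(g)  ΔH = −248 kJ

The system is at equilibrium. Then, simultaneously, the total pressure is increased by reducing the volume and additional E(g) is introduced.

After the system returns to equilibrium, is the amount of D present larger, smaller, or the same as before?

Gas moles: reactants 0, products 2 (Δn_gas = +2). Compression shifts the system toward the side with fewer moles of gas — to the left.
Adding E (g), a product, drives the reaction to the left.
The net shift is to the left. D is a reactant, so its amount increases.

increases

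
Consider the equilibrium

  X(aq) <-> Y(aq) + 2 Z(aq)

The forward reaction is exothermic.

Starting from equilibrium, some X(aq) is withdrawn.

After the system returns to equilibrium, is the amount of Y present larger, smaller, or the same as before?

Removing X (aq), a reactant, drives the reaction to the left.
The net shift is to the left. Y is a product, so its amount decreases.

decreases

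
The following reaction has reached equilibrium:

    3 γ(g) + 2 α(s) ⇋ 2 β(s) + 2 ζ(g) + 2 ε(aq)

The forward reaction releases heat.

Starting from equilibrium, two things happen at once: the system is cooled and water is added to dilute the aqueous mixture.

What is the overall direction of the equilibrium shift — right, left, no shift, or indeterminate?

right

The forward reaction is exothermic. Lowering T favours the exothermic direction — shift to the right.
Dilution lowers every aqueous concentration by the same factor. Δn_aq = 2 − 0 = +2, so the system shifts toward the side with more dissolved moles — to the right.
All effects act in the same direction — net shift to the right.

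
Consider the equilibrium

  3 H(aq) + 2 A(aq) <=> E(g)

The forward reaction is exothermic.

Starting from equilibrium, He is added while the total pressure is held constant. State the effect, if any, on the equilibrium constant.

unchanged

The equilibrium constant depends only on temperature. This perturbation may move the position of equilibrium, but since T is unchanged, K itself is unchanged.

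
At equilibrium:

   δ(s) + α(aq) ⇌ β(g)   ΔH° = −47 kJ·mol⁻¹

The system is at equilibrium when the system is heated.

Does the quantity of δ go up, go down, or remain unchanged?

The forward reaction is exothermic. Raising T favours the endothermic direction — shift to the left.
The net shift is to the left. δ is a reactant, so its amount increases.

increases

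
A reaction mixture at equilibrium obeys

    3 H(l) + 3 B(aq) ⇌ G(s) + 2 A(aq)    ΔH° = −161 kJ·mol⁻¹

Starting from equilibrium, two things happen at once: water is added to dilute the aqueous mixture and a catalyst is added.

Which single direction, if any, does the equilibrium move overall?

Dilution lowers every aqueous concentration by the same factor. Δn_aq = 2 − 3 = -1, so the system shifts toward the side with more dissolved moles — to the left.
A catalyst speeds both forward and reverse rates equally; it changes neither Q nor K — no shift from this change.
Only the nonzero effect(s) matter; the net shift is to the left.

left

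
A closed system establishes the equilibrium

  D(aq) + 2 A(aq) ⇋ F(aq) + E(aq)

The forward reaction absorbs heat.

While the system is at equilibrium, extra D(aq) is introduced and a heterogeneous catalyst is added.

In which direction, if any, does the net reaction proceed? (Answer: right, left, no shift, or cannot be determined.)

right

Adding D (aq), a reactant, drives the reaction to the right.
A catalyst speeds both forward and reverse rates equally; it changes neither Q nor K — no shift from this change.
Only the nonzero effect(s) matter; the net shift is to the right.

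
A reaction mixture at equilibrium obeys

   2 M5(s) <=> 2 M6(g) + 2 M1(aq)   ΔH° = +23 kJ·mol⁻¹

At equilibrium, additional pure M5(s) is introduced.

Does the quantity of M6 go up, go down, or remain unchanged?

unchanged

M5 is a pure solid; its activity is 1 regardless of amount, so Q is unaffected — no shift from this change.
No net shift occurs, so the amount of M6 is unchanged.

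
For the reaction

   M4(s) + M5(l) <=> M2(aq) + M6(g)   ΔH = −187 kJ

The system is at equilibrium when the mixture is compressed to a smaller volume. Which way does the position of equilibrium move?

left

Gas moles: reactants 0, products 1 (Δn_gas = +1). Compression shifts the system toward the side with fewer moles of gas — to the left.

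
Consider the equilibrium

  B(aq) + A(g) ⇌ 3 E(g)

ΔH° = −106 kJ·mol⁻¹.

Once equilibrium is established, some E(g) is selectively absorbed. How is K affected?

unchanged

The equilibrium constant depends only on temperature. This perturbation may move the position of equilibrium, but since T is unchanged, K itself is unchanged.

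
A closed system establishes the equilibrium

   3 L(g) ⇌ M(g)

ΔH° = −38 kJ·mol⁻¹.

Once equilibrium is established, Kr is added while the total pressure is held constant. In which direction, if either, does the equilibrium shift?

left

Adding inert gas at constant total pressure expands the volume and lowers every reacting partial pressure. With Δn_gas = 1 − 3 = -2, Q moves away from K toward the side with fewer gas moles, so the system shifts toward the side with more gas moles — to the left.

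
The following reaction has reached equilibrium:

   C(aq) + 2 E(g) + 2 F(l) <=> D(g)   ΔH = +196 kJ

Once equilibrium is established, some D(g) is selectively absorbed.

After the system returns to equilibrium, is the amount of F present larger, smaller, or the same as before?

Removing D (g), a product, drives the reaction to the right.
The net shift is to the right. F is a reactant, so its amount decreases.

decreases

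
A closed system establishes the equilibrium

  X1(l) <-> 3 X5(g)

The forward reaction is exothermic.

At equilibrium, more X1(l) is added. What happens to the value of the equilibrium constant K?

The equilibrium constant depends only on temperature. This perturbation changes neither the position of equilibrium nor K.

unchanged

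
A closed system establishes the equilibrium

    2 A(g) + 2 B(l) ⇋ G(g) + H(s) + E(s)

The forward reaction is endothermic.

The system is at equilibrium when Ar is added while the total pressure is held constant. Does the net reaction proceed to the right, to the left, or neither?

Adding inert gas at constant total pressure expands the volume and lowers every reacting partial pressure. With Δn_gas = 1 − 2 = -1, Q moves away from K toward the side with fewer gas moles, so the system shifts toward the side with more gas moles — to the left.

left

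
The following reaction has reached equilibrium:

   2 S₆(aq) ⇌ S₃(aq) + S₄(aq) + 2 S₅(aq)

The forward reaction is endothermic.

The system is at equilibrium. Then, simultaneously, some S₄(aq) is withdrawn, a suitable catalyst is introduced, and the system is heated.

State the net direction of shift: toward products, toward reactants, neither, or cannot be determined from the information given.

right

Removing S₄ (aq), a product, drives the reaction to the right.
A catalyst speeds both forward and reverse rates equally; it changes neither Q nor K — no shift from this change.
The forward reaction is endothermic. Raising T favours the endothermic direction — shift to the right.
Only the nonzero effect(s) matter; the net shift is to the right.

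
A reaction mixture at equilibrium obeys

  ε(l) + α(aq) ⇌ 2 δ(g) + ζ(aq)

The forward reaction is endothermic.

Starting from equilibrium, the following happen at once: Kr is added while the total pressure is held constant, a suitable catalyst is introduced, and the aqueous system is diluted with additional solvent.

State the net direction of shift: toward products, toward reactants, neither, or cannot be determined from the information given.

right

Adding inert gas at constant total pressure expands the volume and lowers every reacting partial pressure. With Δn_gas = 2 − 0 = +2, Q moves away from K toward the side with fewer gas moles, so the system shifts toward the side with more gas moles — to the right.
A catalyst speeds both forward and reverse rates equally; it changes neither Q nor K — no shift from this change.
Dilution scales every aqueous concentration by the same factor. Δn_aq = 1 − 1 = 0, so Q is unchanged — no shift.
Only the nonzero effect(s) matter; the net shift is to the right.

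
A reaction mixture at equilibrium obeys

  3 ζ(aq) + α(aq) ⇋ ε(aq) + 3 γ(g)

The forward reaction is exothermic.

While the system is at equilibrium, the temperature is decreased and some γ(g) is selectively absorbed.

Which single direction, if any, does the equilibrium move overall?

The forward reaction is exothermic. Lowering T favours the exothermic direction — shift to the right.
Removing γ (g), a product, drives the reaction to the right.
All effects act in the same direction — net shift to the right.

right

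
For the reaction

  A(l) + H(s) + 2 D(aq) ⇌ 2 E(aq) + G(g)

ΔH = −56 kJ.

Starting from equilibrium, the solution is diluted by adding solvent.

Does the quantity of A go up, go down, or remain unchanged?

Dilution scales every aqueous concentration by the same factor. Δn_aq = 2 − 2 = 0, so Q is unchanged — no shift.
No net shift occurs, so the amount of A is unchanged.

unchanged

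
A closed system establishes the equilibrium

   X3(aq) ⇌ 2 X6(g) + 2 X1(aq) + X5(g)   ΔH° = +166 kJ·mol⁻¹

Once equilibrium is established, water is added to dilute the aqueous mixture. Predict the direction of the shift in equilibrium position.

right

Dilution lowers every aqueous concentration by the same factor. Δn_aq = 2 − 1 = +1, so the system shifts toward the side with more dissolved moles — to the right.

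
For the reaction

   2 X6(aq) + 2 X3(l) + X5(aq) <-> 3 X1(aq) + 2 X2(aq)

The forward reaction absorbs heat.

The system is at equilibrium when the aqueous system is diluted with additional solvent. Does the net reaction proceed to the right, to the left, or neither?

Dilution lowers every aqueous concentration by the same factor. Δn_aq = 5 − 3 = +2, so the system shifts toward the side with more dissolved moles — to the right.

right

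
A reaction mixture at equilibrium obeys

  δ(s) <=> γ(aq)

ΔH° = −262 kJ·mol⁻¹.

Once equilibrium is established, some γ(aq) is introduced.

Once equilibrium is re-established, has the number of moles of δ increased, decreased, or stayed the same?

increases

Adding γ (aq), a product, drives the reaction to the left.
The net shift is to the left. δ is a reactant, so its amount increases.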